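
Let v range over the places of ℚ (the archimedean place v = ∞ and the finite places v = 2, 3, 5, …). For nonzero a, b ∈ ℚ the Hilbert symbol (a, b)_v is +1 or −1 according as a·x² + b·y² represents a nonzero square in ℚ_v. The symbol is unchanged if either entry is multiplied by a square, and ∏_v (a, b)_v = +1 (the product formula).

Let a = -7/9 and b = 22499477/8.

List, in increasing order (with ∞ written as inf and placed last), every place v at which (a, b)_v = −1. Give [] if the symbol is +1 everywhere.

[13, 19]

(a, b) ≡ (-7, 5434) mod (ℚ^×)²; places V = {2, 3, 7, 11, 13, 19, ∞}.
(a,b)_13: α=0, u≡5; β=3, v≡11 (mod 13); (5|13)=-1, (11|13)=-1; sign (−1)^0·-1^3·-1^0 = -1.
(a,b)_∞: sgn(-7)=−, sgn(5434)=+, so +1.
(a,b)_7: α=1, u≡3; β=2, v≡1 (mod 7); (3|7)=-1, (1|7)=+1; sign (−1)^0·-1^2·+1^1 = +1.
(a,b)_2: α=0, β=-3; u≡1, v≡5 (mod 8); ε(u)ε(v)=0·0, αω(v)=0·1, βω(u)=-3·0; sum ≡ 0  ⇒  +1.
(a,b)_19: α=0, u≡14; β=1, v≡1 (mod 19); (14|19)=-1, (1|19)=+1; sign (−1)^0·-1^1·+1^0 = -1.
(a,b)_11: α=0, u≡9; β=1, v≡7 (mod 11); (9|11)=+1, (7|11)=-1; sign (−1)^0·+1^1·-1^0 = +1.
(a,b)_3: α=-2, u≡2; β=0, v≡1 (mod 3); (2|3)=-1, (1|3)=+1; sign (−1)^0·-1^0·+1^-2 = +1.
Ram(-7, 5434) = {13, 19}; no ℚ_13-point on the conic.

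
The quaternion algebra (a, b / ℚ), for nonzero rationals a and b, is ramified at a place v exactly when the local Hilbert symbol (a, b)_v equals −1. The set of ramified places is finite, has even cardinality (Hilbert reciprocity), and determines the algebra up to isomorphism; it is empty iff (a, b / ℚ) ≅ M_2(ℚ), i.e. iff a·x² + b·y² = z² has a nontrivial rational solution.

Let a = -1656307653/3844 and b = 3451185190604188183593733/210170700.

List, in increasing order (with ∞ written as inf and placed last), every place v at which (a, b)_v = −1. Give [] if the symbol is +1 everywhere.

[2, 3, 13, 29]

Mod squares: a ≡ -1653, b ≡ 39. Check v ∈ {∞, 2, 3, 5, 7, 11, 13, 17, 19, 29, 31}.
v=13: a=13^2·(≡7), b=13^3·(≡9) mod 13; (7|13)=-1, (9|13)=+1; (−1)^{2·3·6}·(-1)^3·(+1)^2 = -1.
v=3: a=3^1·(≡1), b=3^-7·(≡1) mod 3; (1|3)=+1, (1|3)=+1; (−1)^{1·-7·1}·(+1)^-7·(+1)^1 = -1.
v=7: a=7^2·(≡5), b=7^0·(≡4) mod 7; (5|7)=-1, (4|7)=+1; (−1)^{2·0·3}·(-1)^0·(+1)^2 = +1.
v=17: a=17^0·(≡9), b=17^6·(≡7) mod 17; (9|17)=+1, (7|17)=-1; (−1)^{0·6·8}·(+1)^6·(-1)^0 = +1.
v=5: a=5^0·(≡3), b=5^-2·(≡1) mod 5; (3|5)=-1, (1|5)=+1; (−1)^{0·-2·2}·(-1)^-2·(+1)^0 = +1.
v=29: a=29^1·(≡5), b=29^2·(≡12) mod 29; (5|29)=+1, (12|29)=-1; (−1)^{1·2·14}·(+1)^2·(-1)^1 = -1.
v=19: a=19^1·(≡10), b=19^2·(≡6) mod 19; (10|19)=-1, (6|19)=+1; (−1)^{1·2·9}·(-1)^2·(+1)^1 = +1.
v=31: a=31^-2·(≡30), b=31^-2·(≡25) mod 31; (30|31)=-1, (25|31)=+1; (−1)^{-2·-2·15}·(-1)^-2·(+1)^-2 = +1.
v=∞: -1653 < 0 and 39 > 0  ⇒  (a,b)_∞ = +1.
v=2: v_2(a)=-2, v_2(b)=-2; units ≡ 3, 7 (mod 8); ε·ε+αω+βω = 1·1+-2·0+-2·1 ≡ 1  ⇒  (a,b)_2 = -1.
v=11: a=11^2·(≡10), b=11^8·(≡6) mod 11; (10|11)=-1, (6|11)=-1; (−1)^{2·8·5}·(-1)^8·(-1)^2 = +1.
(-1653, 39 / ℚ) ramifies at {2, 3, 13, 29}: a division algebra.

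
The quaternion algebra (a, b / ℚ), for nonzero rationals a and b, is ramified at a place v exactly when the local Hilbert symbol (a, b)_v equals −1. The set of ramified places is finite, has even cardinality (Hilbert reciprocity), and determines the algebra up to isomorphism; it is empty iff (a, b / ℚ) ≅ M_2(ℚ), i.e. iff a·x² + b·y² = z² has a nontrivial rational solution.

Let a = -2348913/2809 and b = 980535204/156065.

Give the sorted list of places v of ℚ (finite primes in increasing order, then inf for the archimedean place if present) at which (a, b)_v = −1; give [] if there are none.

Mod squares: a ≡ -57, b ≡ 13585. Check v ∈ {∞, 2, 3, 5, 7, 11, 13, 19, 29, 53}.
v=5: a=5^0·(≡3), b=5^-1·(≡3) mod 5; (3|5)=-1, (3|5)=-1; (−1)^{0·-1·2}·(-1)^-1·(-1)^0 = -1.
v=7: a=7^2·(≡3), b=7^-4·(≡6) mod 7; (3|7)=-1, (6|7)=-1; (−1)^{2·-4·3}·(-1)^-4·(-1)^2 = +1.
v=3: a=3^1·(≡2), b=3^2·(≡1) mod 3; (2|3)=-1, (1|3)=+1; (−1)^{1·2·1}·(-1)^2·(+1)^1 = +1.
v=19: a=19^1·(≡17), b=19^5·(≡3) mod 19; (17|19)=+1, (3|19)=-1; (−1)^{1·5·9}·(+1)^5·(-1)^1 = +1.
v=53: a=53^-2·(≡47), b=53^0·(≡10) mod 53; (47|53)=+1, (10|53)=+1; (−1)^{-2·0·26}·(+1)^0·(+1)^-2 = +1.
v=29: a=29^2·(≡24), b=29^0·(≡5) mod 29; (24|29)=+1, (5|29)=+1; (−1)^{2·0·14}·(+1)^0·(+1)^2 = +1.
v=11: a=11^0·(≡4), b=11^1·(≡1) mod 11; (4|11)=+1, (1|11)=+1; (−1)^{0·1·5}·(+1)^1·(+1)^0 = +1.
v=∞: -57 < 0 and 13585 > 0  ⇒  (a,b)_∞ = +1.
v=13: a=13^0·(≡5), b=13^-1·(≡2) mod 13; (5|13)=-1, (2|13)=-1; (−1)^{0·-1·6}·(-1)^-1·(-1)^0 = -1.
v=2: v_2(a)=0, v_2(b)=2; units ≡ 7, 1 (mod 8); ε·ε+αω+βω = 1·0+0·0+2·0 ≡ 0  ⇒  (a,b)_2 = +1.
Ram(-57, 13585) = {5, 13}; no ℚ_5-point on the conic.

[5, 13]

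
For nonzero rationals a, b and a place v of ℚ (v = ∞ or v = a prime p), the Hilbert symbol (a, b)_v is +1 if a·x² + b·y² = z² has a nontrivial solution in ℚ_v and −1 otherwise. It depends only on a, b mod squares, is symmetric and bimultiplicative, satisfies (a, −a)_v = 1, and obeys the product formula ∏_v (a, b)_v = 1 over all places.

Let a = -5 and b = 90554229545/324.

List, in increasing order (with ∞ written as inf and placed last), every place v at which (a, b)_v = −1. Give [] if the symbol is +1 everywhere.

[13, 17]

Mod squares: a ≡ -5, b ≡ 48974705. Check v ∈ {∞, 2, 3, 5, 13, 17, 23, 41, 43, 47}.
v=13: a=13^0·(≡8), b=13^1·(≡7) mod 13; (8|13)=-1, (7|13)=-1; (−1)^{0·1·6}·(-1)^1·(-1)^0 = -1.
v=41: a=41^0·(≡36), b=41^1·(≡30) mod 41; (36|41)=+1, (30|41)=-1; (−1)^{0·1·20}·(+1)^1·(-1)^0 = +1.
v=17: a=17^0·(≡12), b=17^1·(≡7) mod 17; (12|17)=-1, (7|17)=-1; (−1)^{0·1·8}·(-1)^1·(-1)^0 = -1.
v=2: v_2(a)=0, v_2(b)=-2; units ≡ 3, 1 (mod 8); ε·ε+αω+βω = 1·0+0·0+-2·1 ≡ 0  ⇒  (a,b)_2 = +1.
v=∞: -5 < 0 and 48974705 > 0  ⇒  (a,b)_∞ = +1.
v=5: a=5^1·(≡4), b=5^1·(≡1) mod 5; (4|5)=+1, (1|5)=+1; (−1)^{1·1·2}·(+1)^1·(+1)^1 = +1.
v=23: a=23^0·(≡18), b=23^1·(≡12) mod 23; (18|23)=+1, (12|23)=+1; (−1)^{0·1·11}·(+1)^1·(+1)^0 = +1.
v=47: a=47^0·(≡42), b=47^1·(≡14) mod 47; (42|47)=+1, (14|47)=+1; (−1)^{0·1·23}·(+1)^1·(+1)^0 = +1.
v=43: a=43^0·(≡38), b=43^2·(≡18) mod 43; (38|43)=+1, (18|43)=-1; (−1)^{0·2·21}·(+1)^2·(-1)^0 = +1.
v=3: a=3^0·(≡1), b=3^-4·(≡2) mod 3; (1|3)=+1, (2|3)=-1; (−1)^{0·-4·1}·(+1)^-4·(-1)^0 = +1.
(-5, 48974705 / ℚ) ramifies at {13, 17}: a division algebra.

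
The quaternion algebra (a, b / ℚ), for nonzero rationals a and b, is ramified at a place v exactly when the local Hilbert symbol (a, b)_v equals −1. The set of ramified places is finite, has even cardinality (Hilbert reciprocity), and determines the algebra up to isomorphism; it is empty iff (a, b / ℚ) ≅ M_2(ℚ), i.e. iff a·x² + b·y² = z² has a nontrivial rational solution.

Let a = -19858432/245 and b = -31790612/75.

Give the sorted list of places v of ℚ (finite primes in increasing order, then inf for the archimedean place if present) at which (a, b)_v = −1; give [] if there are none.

Mod squares: a ≡ -96965, b ≡ -486591. Check v ∈ {∞, 2, 3, 5, 7, 11, 17, 29, 41, 43, 47}.
v=47: a=47^0·(≡29), b=47^1·(≡1) mod 47; (29|47)=-1, (1|47)=+1; (−1)^{0·1·23}·(-1)^1·(+1)^0 = -1.
v=3: a=3^0·(≡1), b=3^-1·(≡1) mod 3; (1|3)=+1, (1|3)=+1; (−1)^{0·-1·1}·(+1)^-1·(+1)^0 = +1.
v=7: a=7^-2·(≡3), b=7^3·(≡2) mod 7; (3|7)=-1, (2|7)=+1; (−1)^{-2·3·3}·(-1)^3·(+1)^-2 = -1.
v=2: v_2(a)=10, v_2(b)=2; units ≡ 3, 1 (mod 8); ε·ε+αω+βω = 1·0+10·0+2·1 ≡ 0  ⇒  (a,b)_2 = +1.
v=5: a=5^-1·(≡2), b=5^-2·(≡1) mod 5; (2|5)=-1, (1|5)=+1; (−1)^{-1·-2·2}·(-1)^-2·(+1)^-1 = +1.
v=41: a=41^1·(≡19), b=41^0·(≡28) mod 41; (19|41)=-1, (28|41)=-1; (−1)^{1·0·20}·(-1)^0·(-1)^1 = -1.
v=11: a=11^1·(≡10), b=11^0·(≡9) mod 11; (10|11)=-1, (9|11)=+1; (−1)^{1·0·5}·(-1)^0·(+1)^1 = +1.
v=∞: -96965 < 0 and -486591 < 0  ⇒  (a,b)_∞ = -1.
v=17: a=17^0·(≡12), b=17^1·(≡7) mod 17; (12|17)=-1, (7|17)=-1; (−1)^{0·1·8}·(-1)^1·(-1)^0 = -1.
v=43: a=43^1·(≡40), b=43^0·(≡10) mod 43; (40|43)=+1, (10|43)=+1; (−1)^{1·0·21}·(+1)^0·(+1)^1 = +1.
v=29: a=29^0·(≡10), b=29^1·(≡12) mod 29; (10|29)=-1, (12|29)=-1; (−1)^{0·1·14}·(-1)^1·(-1)^0 = -1.
(-96965, -486591 / ℚ) ramifies at {7, 17, 29, 41, 47, ∞}: a division algebra.

[7, 17, 29, 41, 47, inf]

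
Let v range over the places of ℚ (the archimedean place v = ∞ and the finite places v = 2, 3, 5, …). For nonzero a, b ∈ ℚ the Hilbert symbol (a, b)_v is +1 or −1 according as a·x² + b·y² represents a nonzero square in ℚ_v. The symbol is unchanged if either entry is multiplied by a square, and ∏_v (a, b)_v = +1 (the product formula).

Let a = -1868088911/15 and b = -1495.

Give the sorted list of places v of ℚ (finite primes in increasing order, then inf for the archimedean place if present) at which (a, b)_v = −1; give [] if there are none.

[3, 5, 13, inf]

(a, b) ≡ (-62985, -1495) mod (ℚ^×)²; places V = {2, 3, 5, 13, 17, 19, 23, 29, ∞}.
(a,b)_5: α=-1, u≡3; β=1, v≡1 (mod 5); (3|5)=-1, (1|5)=+1; sign (−1)^0·-1^1·+1^-1 = -1.
(a,b)_23: α=2, u≡1; β=1, v≡4 (mod 23); (1|23)=+1, (4|23)=+1; sign (−1)^0·+1^1·+1^2 = +1.
(a,b)_19: α=1, u≡12; β=0, v≡6 (mod 19); (12|19)=-1, (6|19)=+1; sign (−1)^0·-1^0·+1^1 = +1.
(a,b)_29: α=2, u≡26; β=0, v≡13 (mod 29); (26|29)=-1, (13|29)=+1; sign (−1)^0·-1^0·+1^2 = +1.
(a,b)_∞: sgn(-62985)=−, sgn(-1495)=−, so -1.
(a,b)_3: α=-1, u≡2; β=0, v≡2 (mod 3); (2|3)=-1, (2|3)=-1; sign (−1)^0·-1^0·-1^-1 = -1.
(a,b)_2: α=0, β=0; u≡7, v≡1 (mod 8); ε(u)ε(v)=1·0, αω(v)=0·0, βω(u)=0·0; sum ≡ 0  ⇒  +1.
(a,b)_17: α=1, u≡4; β=0, v≡1 (mod 17); (4|17)=+1, (1|17)=+1; sign (−1)^0·+1^0·+1^1 = +1.
(a,b)_13: α=1, u≡3; β=1, v≡2 (mod 13); (3|13)=+1, (2|13)=-1; sign (−1)^0·+1^1·-1^1 = -1.
(-62985, -1495 / ℚ) ramifies at {3, 5, 13, ∞}: a division algebra.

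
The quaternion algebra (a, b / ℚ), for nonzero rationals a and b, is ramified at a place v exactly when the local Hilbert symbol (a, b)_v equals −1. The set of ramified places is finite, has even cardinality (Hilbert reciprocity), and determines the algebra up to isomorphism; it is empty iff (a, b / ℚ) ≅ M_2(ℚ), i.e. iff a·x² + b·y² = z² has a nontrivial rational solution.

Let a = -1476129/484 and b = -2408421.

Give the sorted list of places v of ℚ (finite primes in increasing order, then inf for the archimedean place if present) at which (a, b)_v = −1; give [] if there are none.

[2, 3, 19, 31, 47, inf]

Mod squares: a ≡ -4089, b ≡ -2408421. Check v ∈ {∞, 2, 3, 11, 19, 29, 31, 47}.
v=19: a=19^2·(≡8), b=19^1·(≡9) mod 19; (8|19)=-1, (9|19)=+1; (−1)^{2·1·9}·(-1)^1·(+1)^2 = -1.
v=47: a=47^1·(≡16), b=47^1·(≡34) mod 47; (16|47)=+1, (34|47)=+1; (−1)^{1·1·23}·(+1)^1·(+1)^1 = -1.
v=29: a=29^1·(≡20), b=29^1·(≡7) mod 29; (20|29)=+1, (7|29)=+1; (−1)^{1·1·14}·(+1)^1·(+1)^1 = +1.
v=11: a=11^-2·(≡4), b=11^0·(≡7) mod 11; (4|11)=+1, (7|11)=-1; (−1)^{-2·0·5}·(+1)^0·(-1)^-2 = +1.
v=2: v_2(a)=-2, v_2(b)=0; units ≡ 7, 3 (mod 8); ε·ε+αω+βω = 1·1+-2·1+0·0 ≡ 1  ⇒  (a,b)_2 = -1.
v=∞: -4089 < 0 and -2408421 < 0  ⇒  (a,b)_∞ = -1.
v=3: a=3^1·(≡2), b=3^1·(≡2) mod 3; (2|3)=-1, (2|3)=-1; (−1)^{1·1·1}·(-1)^1·(-1)^1 = -1.
v=31: a=31^0·(≡26), b=31^1·(≡26) mod 31; (26|31)=-1, (26|31)=-1; (−1)^{0·1·15}·(-1)^1·(-1)^0 = -1.
|Ram(-4089, -2408421)| = 6, even; anisotropic at {2, 3, 19, 31, 47, ∞}.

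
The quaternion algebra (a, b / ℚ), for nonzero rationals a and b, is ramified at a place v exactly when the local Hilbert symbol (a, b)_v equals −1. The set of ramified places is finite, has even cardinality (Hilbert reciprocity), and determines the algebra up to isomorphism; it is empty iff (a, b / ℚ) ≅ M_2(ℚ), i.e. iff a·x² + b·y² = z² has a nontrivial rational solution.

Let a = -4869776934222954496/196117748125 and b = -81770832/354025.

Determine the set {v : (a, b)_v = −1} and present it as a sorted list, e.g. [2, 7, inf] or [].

[13, 23, 37, inf]

(a, b) ≡ (-320827, -13) mod (ℚ^×)²; places V = {2, 3, 5, 7, 11, 13, 17, 19, 23, 29, 37, ∞}.
(a,b)_2: α=22, β=4; u≡5, v≡3 (mod 8); ε(u)ε(v)=0·1, αω(v)=22·1, βω(u)=4·1; sum ≡ 0  ⇒  +1.
(a,b)_29: α=1, u≡17; β=0, v≡16 (mod 29); (17|29)=-1, (16|29)=+1; sign (−1)^0·-1^0·+1^1 = +1.
(a,b)_13: α=-1, u≡11; β=1, v≡10 (mod 13); (11|13)=-1, (10|13)=+1; sign (−1)^0·-1^1·+1^-1 = -1.
(a,b)_3: α=0, u≡2; β=2, v≡2 (mod 3); (2|3)=-1, (2|3)=-1; sign (−1)^0·-1^2·-1^0 = +1.
(a,b)_11: α=0, u≡8; β=2, v≡4 (mod 11); (8|11)=-1, (4|11)=+1; sign (−1)^0·-1^2·+1^0 = +1.
(a,b)_23: α=1, u≡13; β=0, v≡19 (mod 23); (13|23)=+1, (19|23)=-1; sign (−1)^0·+1^0·-1^1 = -1.
(a,b)_37: α=1, u≡14; β=0, v≡35 (mod 37); (14|37)=-1, (35|37)=-1; sign (−1)^0·-1^0·-1^1 = -1.
(a,b)_5: α=-4, u≡2; β=-2, v≡3 (mod 5); (2|5)=-1, (3|5)=-1; sign (−1)^0·-1^-2·-1^-4 = +1.
(a,b)_7: α=0, u≡4; β=-2, v≡4 (mod 7); (4|7)=+1, (4|7)=+1; sign (−1)^0·+1^-2·+1^0 = +1.
(a,b)_17: α=-6, u≡5; β=-2, v≡1 (mod 17); (5|17)=-1, (1|17)=+1; sign (−1)^0·-1^-2·+1^-6 = +1.
(a,b)_19: α=6, u≡4; β=2, v≡16 (mod 19); (4|19)=+1, (16|19)=+1; sign (−1)^0·+1^2·+1^6 = +1.
(a,b)_∞: sgn(-320827)=−, sgn(-13)=−, so -1.
|Ram(-320827, -13)| = 4, even; anisotropic at {13, 23, 37, ∞}.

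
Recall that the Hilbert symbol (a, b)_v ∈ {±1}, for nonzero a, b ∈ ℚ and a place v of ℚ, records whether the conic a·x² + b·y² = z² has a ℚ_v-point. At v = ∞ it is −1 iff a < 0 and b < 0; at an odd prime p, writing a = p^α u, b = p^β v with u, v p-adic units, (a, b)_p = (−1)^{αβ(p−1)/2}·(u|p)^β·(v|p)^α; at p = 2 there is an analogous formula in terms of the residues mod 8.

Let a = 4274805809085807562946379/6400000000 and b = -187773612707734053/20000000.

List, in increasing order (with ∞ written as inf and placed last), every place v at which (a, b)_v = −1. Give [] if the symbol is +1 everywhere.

(a, b) ≡ (10659, -62985) mod (ℚ^×)²; places V = {2, 3, 5, 7, 11, 13, 17, 19, 29, ∞}.
(a,b)_7: α=6, u≡6; β=4, v≡4 (mod 7); (6|7)=-1, (4|7)=+1; sign (−1)^0·-1^4·+1^6 = +1.
(a,b)_3: α=3, u≡1; β=1, v≡2 (mod 3); (1|3)=+1, (2|3)=-1; sign (−1)^1·+1^1·-1^3 = +1.
(a,b)_11: α=3, u≡4; β=2, v≡1 (mod 11); (4|11)=+1, (1|11)=+1; sign (−1)^0·+1^2·+1^3 = +1.
(a,b)_19: α=5, u≡12; β=3, v≡18 (mod 19); (12|19)=-1, (18|19)=-1; sign (−1)^1·-1^3·-1^5 = -1.
(a,b)_2: α=-14, β=-8; u≡3, v≡7 (mod 8); ε(u)ε(v)=1·1, αω(v)=-14·0, βω(u)=-8·1; sum ≡ 1  ⇒  -1.
(a,b)_5: α=-8, u≡1; β=-7, v≡2 (mod 5); (1|5)=+1, (2|5)=-1; sign (−1)^0·+1^-7·-1^-8 = +1.
(a,b)_17: α=1, u≡2; β=1, v≡1 (mod 17); (2|17)=+1, (1|17)=+1; sign (−1)^0·+1^1·+1^1 = +1.
(a,b)_29: α=2, u≡22; β=2, v≡2 (mod 29); (22|29)=+1, (2|29)=-1; sign (−1)^0·+1^2·-1^2 = +1.
(a,b)_∞: sgn(10659)=+, sgn(-62985)=−, so +1.
(a,b)_13: α=4, u≡1; β=3, v≡10 (mod 13); (1|13)=+1, (10|13)=+1; sign (−1)^0·+1^3·+1^4 = +1.
(10659, -62985 / ℚ) ramifies at {2, 19}: a division algebra.

[2, 19]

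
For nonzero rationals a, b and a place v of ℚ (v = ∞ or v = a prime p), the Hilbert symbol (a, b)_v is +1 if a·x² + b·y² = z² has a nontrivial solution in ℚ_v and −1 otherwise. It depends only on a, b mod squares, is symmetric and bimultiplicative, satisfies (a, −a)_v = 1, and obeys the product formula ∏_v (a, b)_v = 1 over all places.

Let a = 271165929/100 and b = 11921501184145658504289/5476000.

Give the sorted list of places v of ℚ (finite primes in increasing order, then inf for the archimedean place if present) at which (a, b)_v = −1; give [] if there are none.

[]

Mod squares: a ≡ 969, b ≡ 5610. Check v ∈ {∞, 2, 3, 5, 11, 17, 19, 23, 37}.
v=23: a=23^4·(≡9), b=23^8·(≡5) mod 23; (9|23)=+1, (5|23)=-1; (−1)^{4·8·11}·(+1)^8·(-1)^4 = +1.
v=2: v_2(a)=-2, v_2(b)=-5; units ≡ 1, 5 (mod 8); ε·ε+αω+βω = 0·0+-2·1+-5·0 ≡ 0  ⇒  (a,b)_2 = +1.
v=17: a=17^1·(≡5), b=17^5·(≡11) mod 17; (5|17)=-1, (11|17)=-1; (−1)^{1·5·8}·(-1)^5·(-1)^1 = +1.
v=3: a=3^1·(≡2), b=3^3·(≡1) mod 3; (2|3)=-1, (1|3)=+1; (−1)^{1·3·1}·(-1)^3·(+1)^1 = +1.
v=∞: 969 > 0 and 5610 > 0  ⇒  (a,b)_∞ = +1.
v=37: a=37^0·(≡34), b=37^-2·(≡17) mod 37; (34|37)=+1, (17|37)=-1; (−1)^{0·-2·18}·(+1)^-2·(-1)^0 = +1.
v=5: a=5^-2·(≡1), b=5^-3·(≡3) mod 5; (1|5)=+1, (3|5)=-1; (−1)^{-2·-3·2}·(+1)^-3·(-1)^-2 = +1.
v=19: a=19^1·(≡12), b=19^2·(≡17) mod 19; (12|19)=-1, (17|19)=+1; (−1)^{1·2·9}·(-1)^2·(+1)^1 = +1.
v=11: a=11^0·(≡1), b=11^1·(≡5) mod 11; (1|11)=+1, (5|11)=+1; (−1)^{0·1·5}·(+1)^1·(+1)^0 = +1.
Ram(a, b) = ∅: the form 969·x² + 5610·y² − z² is isotropic over every ℚ_v, so by Hasse–Minkowski it is isotropic over ℚ.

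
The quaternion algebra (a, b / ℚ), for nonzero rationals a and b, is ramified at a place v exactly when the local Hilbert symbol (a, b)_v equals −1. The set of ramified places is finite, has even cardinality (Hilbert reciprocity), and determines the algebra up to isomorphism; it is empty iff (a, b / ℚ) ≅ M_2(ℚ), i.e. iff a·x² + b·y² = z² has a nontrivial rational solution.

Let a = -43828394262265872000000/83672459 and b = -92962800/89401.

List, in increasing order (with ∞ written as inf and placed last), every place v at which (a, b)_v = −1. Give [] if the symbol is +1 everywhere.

Mod squares: a ≡ -5083, b ≡ -527. Check v ∈ {∞, 2, 3, 5, 7, 13, 17, 23, 31, 37}.
v=17: a=17^3·(≡3), b=17^1·(≡5) mod 17; (3|17)=-1, (5|17)=-1; (−1)^{3·1·8}·(-1)^1·(-1)^3 = +1.
v=23: a=23^-5·(≡4), b=23^-2·(≡9) mod 23; (4|23)=+1, (9|23)=+1; (−1)^{-5·-2·11}·(+1)^-2·(+1)^-5 = +1.
v=37: a=37^2·(≡2), b=37^0·(≡16) mod 37; (2|37)=-1, (16|37)=+1; (−1)^{2·0·18}·(-1)^0·(+1)^2 = +1.
v=13: a=13^-1·(≡10), b=13^-2·(≡2) mod 13; (10|13)=+1, (2|13)=-1; (−1)^{-1·-2·6}·(+1)^-2·(-1)^-1 = -1.
v=5: a=5^6·(≡3), b=5^2·(≡3) mod 5; (3|5)=-1, (3|5)=-1; (−1)^{6·2·2}·(-1)^2·(-1)^6 = +1.
v=7: a=7^2·(≡5), b=7^2·(≡6) mod 7; (5|7)=-1, (6|7)=-1; (−1)^{2·2·3}·(-1)^2·(-1)^2 = +1.
v=∞: -5083 < 0 and -527 < 0  ⇒  (a,b)_∞ = -1.
v=31: a=31^4·(≡7), b=31^1·(≡5) mod 31; (7|31)=+1, (5|31)=+1; (−1)^{4·1·15}·(+1)^1·(+1)^4 = +1.
v=3: a=3^2·(≡2), b=3^2·(≡1) mod 3; (2|3)=-1, (1|3)=+1; (−1)^{2·2·1}·(-1)^2·(+1)^2 = +1.
v=2: v_2(a)=10, v_2(b)=4; units ≡ 5, 1 (mod 8); ε·ε+αω+βω = 0·0+10·0+4·1 ≡ 0  ⇒  (a,b)_2 = +1.
|Ram(-5083, -527)| = 2, even; anisotropic at {13, ∞}.

[13, inf]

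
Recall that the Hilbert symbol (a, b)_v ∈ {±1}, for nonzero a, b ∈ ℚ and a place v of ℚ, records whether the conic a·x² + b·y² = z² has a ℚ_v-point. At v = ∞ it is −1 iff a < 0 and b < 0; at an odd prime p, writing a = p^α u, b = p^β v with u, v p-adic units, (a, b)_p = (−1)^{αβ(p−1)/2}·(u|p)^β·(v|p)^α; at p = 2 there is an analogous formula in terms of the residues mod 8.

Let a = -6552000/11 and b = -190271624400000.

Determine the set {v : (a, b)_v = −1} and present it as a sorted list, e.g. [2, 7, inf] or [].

[3, 5, 11, inf]

(a, b) ≡ (-5005, -4290) mod (ℚ^×)²; places V = {2, 3, 5, 7, 11, 13, ∞}.
(a,b)_11: α=-1, u≡7; β=1, v≡7 (mod 11); (7|11)=-1, (7|11)=-1; sign (−1)^1·-1^1·-1^-1 = -1.
(a,b)_2: α=6, β=7; u≡3, v≡7 (mod 8); ε(u)ε(v)=1·1, αω(v)=6·0, βω(u)=7·1; sum ≡ 0  ⇒  +1.
(a,b)_∞: sgn(-5005)=−, sgn(-4290)=−, so -1.
(a,b)_5: α=3, u≡4; β=5, v≡2 (mod 5); (4|5)=+1, (2|5)=-1; sign (−1)^0·+1^5·-1^3 = -1.
(a,b)_3: α=2, u≡2; β=9, v≡1 (mod 3); (2|3)=-1, (1|3)=+1; sign (−1)^0·-1^9·+1^2 = -1.
(a,b)_13: α=1, u≡8; β=3, v≡6 (mod 13); (8|13)=-1, (6|13)=-1; sign (−1)^0·-1^3·-1^1 = +1.
(a,b)_7: α=1, u≡3; β=0, v≡4 (mod 7); (3|7)=-1, (4|7)=+1; sign (−1)^0·-1^0·+1^1 = +1.
(-5005, -4290 / ℚ) ramifies at {3, 5, 11, ∞}: a division algebra.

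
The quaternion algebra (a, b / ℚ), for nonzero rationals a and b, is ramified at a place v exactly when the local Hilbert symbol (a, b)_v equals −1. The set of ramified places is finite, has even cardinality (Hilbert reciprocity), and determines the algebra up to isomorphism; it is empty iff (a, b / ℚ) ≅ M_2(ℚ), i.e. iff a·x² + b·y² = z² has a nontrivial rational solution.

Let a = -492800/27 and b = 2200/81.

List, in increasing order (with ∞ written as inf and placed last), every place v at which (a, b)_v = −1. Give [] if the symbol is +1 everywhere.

(a, b) ≡ (-231, 22) mod (ℚ^×)²; places V = {2, 3, 5, 7, 11, ∞}.
(a,b)_7: α=1, u≡1; β=0, v≡4 (mod 7); (1|7)=+1, (4|7)=+1; sign (−1)^0·+1^0·+1^1 = +1.
(a,b)_∞: sgn(-231)=−, sgn(22)=+, so +1.
(a,b)_11: α=1, u≡5; β=1, v≡6 (mod 11); (5|11)=+1, (6|11)=-1; sign (−1)^1·+1^1·-1^1 = +1.
(a,b)_3: α=-3, u≡1; β=-4, v≡1 (mod 3); (1|3)=+1, (1|3)=+1; sign (−1)^0·+1^-4·+1^-3 = +1.
(a,b)_2: α=8, β=3; u≡1, v≡3 (mod 8); ε(u)ε(v)=0·1, αω(v)=8·1, βω(u)=3·0; sum ≡ 0  ⇒  +1.
(a,b)_5: α=2, u≡4; β=2, v≡3 (mod 5); (4|5)=+1, (3|5)=-1; sign (−1)^0·+1^2·-1^2 = +1.
Every local symbol is +1, so the conic -231·x² + 22·y² = z² has ℚ_v-points for all v and hence a ℚ-point; (a, b / ℚ) ≅ M_2(ℚ).

[]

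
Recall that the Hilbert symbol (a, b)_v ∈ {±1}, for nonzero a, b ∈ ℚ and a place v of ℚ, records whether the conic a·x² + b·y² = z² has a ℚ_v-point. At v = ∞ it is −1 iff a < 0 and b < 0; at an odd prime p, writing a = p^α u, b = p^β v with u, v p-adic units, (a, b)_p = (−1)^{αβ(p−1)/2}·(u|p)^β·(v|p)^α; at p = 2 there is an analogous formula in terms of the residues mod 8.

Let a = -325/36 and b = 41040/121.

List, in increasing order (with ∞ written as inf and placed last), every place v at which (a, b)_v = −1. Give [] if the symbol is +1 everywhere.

Mod squares: a ≡ -13, b ≡ 285. Check v ∈ {∞, 2, 3, 5, 11, 13, 19}.
v=13: a=13^1·(≡4), b=13^0·(≡3) mod 13; (4|13)=+1, (3|13)=+1; (−1)^{1·0·6}·(+1)^0·(+1)^1 = +1.
v=11: a=11^0·(≡9), b=11^-2·(≡10) mod 11; (9|11)=+1, (10|11)=-1; (−1)^{0·-2·5}·(+1)^-2·(-1)^0 = +1.
v=3: a=3^-2·(≡2), b=3^3·(≡2) mod 3; (2|3)=-1, (2|3)=-1; (−1)^{-2·3·1}·(-1)^3·(-1)^-2 = -1.
v=∞: -13 < 0 and 285 > 0  ⇒  (a,b)_∞ = +1.
v=19: a=19^0·(≡1), b=19^1·(≡10) mod 19; (1|19)=+1, (10|19)=-1; (−1)^{0·1·9}·(+1)^1·(-1)^0 = +1.
v=5: a=5^2·(≡2), b=5^1·(≡3) mod 5; (2|5)=-1, (3|5)=-1; (−1)^{2·1·2}·(-1)^1·(-1)^2 = -1.
v=2: v_2(a)=-2, v_2(b)=4; units ≡ 3, 5 (mod 8); ε·ε+αω+βω = 1·0+-2·1+4·1 ≡ 0  ⇒  (a,b)_2 = +1.
(-13, 285 / ℚ) ramifies at {3, 5}: a division algebra.

[3, 5]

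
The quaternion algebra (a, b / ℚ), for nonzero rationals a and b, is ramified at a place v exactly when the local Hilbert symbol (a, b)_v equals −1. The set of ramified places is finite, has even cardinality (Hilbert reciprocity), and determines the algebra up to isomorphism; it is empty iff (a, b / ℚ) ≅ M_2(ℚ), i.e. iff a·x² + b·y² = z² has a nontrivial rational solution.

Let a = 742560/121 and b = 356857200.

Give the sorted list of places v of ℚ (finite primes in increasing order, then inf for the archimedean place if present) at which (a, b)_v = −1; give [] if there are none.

Mod squares: a ≡ 46410, b ≡ 7. Check v ∈ {∞, 2, 3, 5, 7, 11, 13, 17}.
v=13: a=13^1·(≡6), b=13^0·(≡11) mod 13; (6|13)=-1, (11|13)=-1; (−1)^{1·0·6}·(-1)^0·(-1)^1 = -1.
v=2: v_2(a)=5, v_2(b)=4; units ≡ 5, 7 (mod 8); ε·ε+αω+βω = 0·1+5·0+4·1 ≡ 0  ⇒  (a,b)_2 = +1.
v=∞: 46410 > 0 and 7 > 0  ⇒  (a,b)_∞ = +1.
v=5: a=5^1·(≡2), b=5^2·(≡3) mod 5; (2|5)=-1, (3|5)=-1; (−1)^{1·2·2}·(-1)^2·(-1)^1 = -1.
v=3: a=3^1·(≡2), b=3^2·(≡1) mod 3; (2|3)=-1, (1|3)=+1; (−1)^{1·2·1}·(-1)^2·(+1)^1 = +1.
v=11: a=11^-2·(≡5), b=11^0·(≡7) mod 11; (5|11)=+1, (7|11)=-1; (−1)^{-2·0·5}·(+1)^0·(-1)^-2 = +1.
v=17: a=17^1·(≡12), b=17^2·(≡5) mod 17; (12|17)=-1, (5|17)=-1; (−1)^{1·2·8}·(-1)^2·(-1)^1 = -1.
v=7: a=7^1·(≡1), b=7^3·(≡4) mod 7; (1|7)=+1, (4|7)=+1; (−1)^{1·3·3}·(+1)^3·(+1)^1 = -1.
|Ram(46410, 7)| = 4, even; anisotropic at {5, 7, 13, 17}.

[5, 7, 13, 17]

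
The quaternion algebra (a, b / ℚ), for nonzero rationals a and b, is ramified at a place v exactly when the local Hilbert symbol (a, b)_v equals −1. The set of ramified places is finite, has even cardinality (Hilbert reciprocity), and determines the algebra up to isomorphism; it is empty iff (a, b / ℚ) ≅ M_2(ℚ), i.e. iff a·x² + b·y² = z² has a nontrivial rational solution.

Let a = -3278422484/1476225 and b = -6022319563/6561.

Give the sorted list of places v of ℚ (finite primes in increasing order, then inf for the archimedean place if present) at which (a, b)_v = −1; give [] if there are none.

[53, inf]

(a, b) ≡ (-1549349, -67363) mod (ℚ^×)²; places V = {2, 3, 5, 13, 23, 31, 41, 53, ∞}.
(a,b)_3: α=-10, u≡1; β=-8, v≡2 (mod 3); (1|3)=+1, (2|3)=-1; sign (−1)^0·+1^-8·-1^-10 = +1.
(a,b)_2: α=2, β=0; u≡3, v≡5 (mod 8); ε(u)ε(v)=1·0, αω(v)=2·1, βω(u)=0·1; sum ≡ 0  ⇒  +1.
(a,b)_31: α=1, u≡26; β=1, v≡2 (mod 31); (26|31)=-1, (2|31)=+1; sign (−1)^1·-1^1·+1^1 = +1.
(a,b)_23: α=3, u≡1; β=2, v≡13 (mod 23); (1|23)=+1, (13|23)=+1; sign (−1)^0·+1^2·+1^3 = +1.
(a,b)_53: α=1, u≡34; β=1, v≡25 (mod 53); (34|53)=-1, (25|53)=+1; sign (−1)^0·-1^1·+1^1 = -1.
(a,b)_∞: sgn(-1549349)=−, sgn(-67363)=−, so -1.
(a,b)_5: α=-2, u≡4; β=0, v≡2 (mod 5); (4|5)=+1, (2|5)=-1; sign (−1)^0·+1^0·-1^-2 = +1.
(a,b)_13: α=0, u≡4; β=2, v≡3 (mod 13); (4|13)=+1, (3|13)=+1; sign (−1)^0·+1^2·+1^0 = +1.
(a,b)_41: α=1, u≡6; β=1, v≡19 (mod 41); (6|41)=-1, (19|41)=-1; sign (−1)^0·-1^1·-1^1 = +1.
|Ram(-1549349, -67363)| = 2, even; anisotropic at {53, ∞}.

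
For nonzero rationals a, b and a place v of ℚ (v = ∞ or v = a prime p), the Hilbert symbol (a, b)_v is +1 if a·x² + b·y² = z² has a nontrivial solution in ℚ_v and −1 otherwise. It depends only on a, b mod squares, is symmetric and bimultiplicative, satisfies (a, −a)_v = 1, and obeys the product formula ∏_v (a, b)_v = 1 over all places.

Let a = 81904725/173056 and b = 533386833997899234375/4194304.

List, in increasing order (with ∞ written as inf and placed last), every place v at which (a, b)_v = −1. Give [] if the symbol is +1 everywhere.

Mod squares: a ≡ 7429, b ≡ 81719. Check v ∈ {∞, 2, 3, 5, 7, 11, 13, 17, 19, 23, 29}.
v=∞: 7429 > 0 and 81719 > 0  ⇒  (a,b)_∞ = +1.
v=23: a=23^1·(≡2), b=23^3·(≡15) mod 23; (2|23)=+1, (15|23)=-1; (−1)^{1·3·11}·(+1)^3·(-1)^1 = +1.
v=2: v_2(a)=-10, v_2(b)=-22; units ≡ 5, 7 (mod 8); ε·ε+αω+βω = 0·1+-10·0+-22·1 ≡ 0  ⇒  (a,b)_2 = +1.
v=19: a=19^1·(≡9), b=19^3·(≡4) mod 19; (9|19)=+1, (4|19)=+1; (−1)^{1·3·9}·(+1)^3·(+1)^1 = -1.
v=3: a=3^2·(≡1), b=3^2·(≡2) mod 3; (1|3)=+1, (2|3)=-1; (−1)^{2·2·1}·(+1)^2·(-1)^2 = +1.
v=11: a=11^0·(≡3), b=11^1·(≡3) mod 11; (3|11)=+1, (3|11)=+1; (−1)^{0·1·5}·(+1)^1·(+1)^0 = +1.
v=29: a=29^0·(≡22), b=29^2·(≡27) mod 29; (22|29)=+1, (27|29)=-1; (−1)^{0·2·14}·(+1)^2·(-1)^0 = +1.
v=7: a=7^2·(≡1), b=7^0·(≡4) mod 7; (1|7)=+1, (4|7)=+1; (−1)^{2·0·3}·(+1)^0·(+1)^2 = +1.
v=13: a=13^-2·(≡11), b=13^0·(≡10) mod 13; (11|13)=-1, (10|13)=+1; (−1)^{-2·0·6}·(-1)^0·(+1)^-2 = +1.
v=5: a=5^2·(≡4), b=5^6·(≡4) mod 5; (4|5)=+1, (4|5)=+1; (−1)^{2·6·2}·(+1)^6·(+1)^2 = +1.
v=17: a=17^1·(≡7), b=17^3·(≡13) mod 17; (7|17)=-1, (13|17)=+1; (−1)^{1·3·8}·(-1)^3·(+1)^1 = -1.
Ram(7429, 81719) = {17, 19}; no ℚ_17-point on the conic.

[17, 19]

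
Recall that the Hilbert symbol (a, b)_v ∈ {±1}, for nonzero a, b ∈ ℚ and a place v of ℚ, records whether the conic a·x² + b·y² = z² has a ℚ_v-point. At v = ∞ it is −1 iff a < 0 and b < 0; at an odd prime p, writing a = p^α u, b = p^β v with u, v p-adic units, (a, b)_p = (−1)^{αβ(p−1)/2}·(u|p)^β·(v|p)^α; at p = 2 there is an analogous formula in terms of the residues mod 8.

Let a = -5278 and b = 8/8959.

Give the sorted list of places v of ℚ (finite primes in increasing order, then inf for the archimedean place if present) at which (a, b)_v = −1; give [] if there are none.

(a, b) ≡ (-5278, 62) mod (ℚ^×)²; places V = {2, 7, 13, 17, 29, 31, ∞}.
(a,b)_∞: sgn(-5278)=−, sgn(62)=+, so +1.
(a,b)_29: α=1, u≡21; β=0, v≡25 (mod 29); (21|29)=-1, (25|29)=+1; sign (−1)^0·-1^0·+1^1 = +1.
(a,b)_2: α=1, β=3; u≡1, v≡7 (mod 8); ε(u)ε(v)=0·1, αω(v)=1·0, βω(u)=3·0; sum ≡ 0  ⇒  +1.
(a,b)_17: α=0, u≡9; β=-2, v≡3 (mod 17); (9|17)=+1, (3|17)=-1; sign (−1)^0·+1^-2·-1^0 = +1.
(a,b)_7: α=1, u≡2; β=0, v≡6 (mod 7); (2|7)=+1, (6|7)=-1; sign (−1)^0·+1^0·-1^1 = -1.
(a,b)_13: α=1, u≡10; β=0, v≡4 (mod 13); (10|13)=+1, (4|13)=+1; sign (−1)^0·+1^0·+1^1 = +1.
(a,b)_31: α=0, u≡23; β=-1, v≡7 (mod 31); (23|31)=-1, (7|31)=+1; sign (−1)^0·-1^-1·+1^0 = -1.
(-5278, 62 / ℚ) ramifies at {7, 31}: a division algebra.

[7, 31]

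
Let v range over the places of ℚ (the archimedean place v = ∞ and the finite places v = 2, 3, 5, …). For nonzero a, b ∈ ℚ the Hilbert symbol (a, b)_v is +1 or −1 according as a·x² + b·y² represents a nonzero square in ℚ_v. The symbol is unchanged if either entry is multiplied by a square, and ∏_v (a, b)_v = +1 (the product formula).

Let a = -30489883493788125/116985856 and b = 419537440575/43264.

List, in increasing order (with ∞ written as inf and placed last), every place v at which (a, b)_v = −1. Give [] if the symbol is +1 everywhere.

Mod squares: a ≡ -589, b ≡ 527. Check v ∈ {∞, 2, 3, 5, 11, 13, 17, 19, 31}.
v=31: a=31^1·(≡11), b=31^1·(≡24) mod 31; (11|31)=-1, (24|31)=-1; (−1)^{1·1·15}·(-1)^1·(-1)^1 = -1.
v=2: v_2(a)=-12, v_2(b)=-8; units ≡ 3, 7 (mod 8); ε·ε+αω+βω = 1·1+-12·0+-8·1 ≡ 1  ⇒  (a,b)_2 = -1.
v=13: a=13^-4·(≡9), b=13^-2·(≡5) mod 13; (9|13)=+1, (5|13)=-1; (−1)^{-4·-2·6}·(+1)^-2·(-1)^-4 = +1.
v=19: a=19^3·(≡7), b=19^2·(≡12) mod 19; (7|19)=+1, (12|19)=-1; (−1)^{3·2·9}·(+1)^2·(-1)^3 = -1.
v=∞: -589 < 0 and 527 > 0  ⇒  (a,b)_∞ = +1.
v=3: a=3^8·(≡2), b=3^6·(≡2) mod 3; (2|3)=-1, (2|3)=-1; (−1)^{8·6·1}·(-1)^6·(-1)^8 = +1.
v=5: a=5^4·(≡4), b=5^2·(≡2) mod 5; (4|5)=+1, (2|5)=-1; (−1)^{4·2·2}·(+1)^2·(-1)^4 = +1.
v=17: a=17^2·(≡12), b=17^1·(≡7) mod 17; (12|17)=-1, (7|17)=-1; (−1)^{2·1·8}·(-1)^1·(-1)^2 = -1.
v=11: a=11^2·(≡4), b=11^2·(≡7) mod 11; (4|11)=+1, (7|11)=-1; (−1)^{2·2·5}·(+1)^2·(-1)^2 = +1.
|Ram(-589, 527)| = 4, even; anisotropic at {2, 17, 19, 31}.

[2, 17, 19, 31]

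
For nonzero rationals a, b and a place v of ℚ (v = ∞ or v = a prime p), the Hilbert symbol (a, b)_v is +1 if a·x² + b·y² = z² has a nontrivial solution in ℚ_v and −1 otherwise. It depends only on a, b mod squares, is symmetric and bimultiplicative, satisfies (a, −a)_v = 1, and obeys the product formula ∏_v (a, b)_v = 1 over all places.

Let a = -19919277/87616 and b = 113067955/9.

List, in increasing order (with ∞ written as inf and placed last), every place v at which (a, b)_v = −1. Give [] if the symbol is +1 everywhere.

(a, b) ≡ (-133, 113067955) mod (ℚ^×)²; places V = {2, 3, 5, 7, 11, 13, 19, 29, 37, 41, 43, ∞}.
(a,b)_37: α=-2, u≡29; β=0, v≡11 (mod 37); (29|37)=-1, (11|37)=+1; sign (−1)^0·-1^0·+1^-2 = +1.
(a,b)_29: α=0, u≡14; β=1, v≡15 (mod 29); (14|29)=-1, (15|29)=-1; sign (−1)^0·-1^1·-1^0 = -1.
(a,b)_19: α=1, u≡8; β=1, v≡14 (mod 19); (8|19)=-1, (14|19)=-1; sign (−1)^1·-1^1·-1^1 = -1.
(a,b)_13: α=0, u≡10; β=1, v≡6 (mod 13); (10|13)=+1, (6|13)=-1; sign (−1)^0·+1^1·-1^0 = +1.
(a,b)_7: α=1, u≡2; β=1, v≡1 (mod 7); (2|7)=+1, (1|7)=+1; sign (−1)^1·+1^1·+1^1 = -1.
(a,b)_2: α=-6, β=0; u≡3, v≡3 (mod 8); ε(u)ε(v)=1·1, αω(v)=-6·1, βω(u)=0·1; sum ≡ 1  ⇒  -1.
(a,b)_11: α=0, u≡7; β=1, v≡6 (mod 11); (7|11)=-1, (6|11)=-1; sign (−1)^0·-1^1·-1^0 = -1.
(a,b)_41: α=0, u≡1; β=1, v≡6 (mod 41); (1|41)=+1, (6|41)=-1; sign (−1)^0·+1^1·-1^0 = +1.
(a,b)_5: α=0, u≡3; β=1, v≡4 (mod 5); (3|5)=-1, (4|5)=+1; sign (−1)^0·-1^1·+1^0 = -1.
(a,b)_43: α=2, u≡18; β=0, v≡35 (mod 43); (18|43)=-1, (35|43)=+1; sign (−1)^0·-1^0·+1^2 = +1.
(a,b)_∞: sgn(-133)=−, sgn(113067955)=+, so +1.
(a,b)_3: α=4, u≡2; β=-2, v≡1 (mod 3); (2|3)=-1, (1|3)=+1; sign (−1)^0·-1^-2·+1^4 = +1.
Ram(-133, 113067955) = {2, 5, 7, 11, 19, 29}; no ℚ_2-point on the conic.

[2, 5, 7, 11, 19, 29]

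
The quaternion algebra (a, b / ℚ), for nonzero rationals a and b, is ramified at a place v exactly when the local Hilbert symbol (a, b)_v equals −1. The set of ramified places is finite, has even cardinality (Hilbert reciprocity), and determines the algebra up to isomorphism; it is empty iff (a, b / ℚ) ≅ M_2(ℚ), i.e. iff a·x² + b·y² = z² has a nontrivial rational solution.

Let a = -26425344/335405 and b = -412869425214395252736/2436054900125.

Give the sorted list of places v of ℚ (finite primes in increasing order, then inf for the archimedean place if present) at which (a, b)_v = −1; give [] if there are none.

[2, inf]

Mod squares: a ≡ -129030, b ≡ -1955. Check v ∈ {∞, 2, 3, 5, 7, 11, 17, 23, 29, 37, 59}.
v=17: a=17^1·(≡4), b=17^3·(≡1) mod 17; (4|17)=+1, (1|17)=+1; (−1)^{1·3·8}·(+1)^3·(+1)^1 = +1.
v=37: a=37^-2·(≡33), b=37^-2·(≡31) mod 37; (33|37)=+1, (31|37)=-1; (−1)^{-2·-2·18}·(+1)^-2·(-1)^-2 = +1.
v=23: a=23^1·(≡8), b=23^3·(≡11) mod 23; (8|23)=+1, (11|23)=-1; (−1)^{1·3·11}·(+1)^3·(-1)^1 = +1.
v=2: v_2(a)=11, v_2(b)=18; units ≡ 5, 5 (mod 8); ε·ε+αω+βω = 0·0+11·1+18·1 ≡ 1  ⇒  (a,b)_2 = -1.
v=3: a=3^1·(≡1), b=3^2·(≡1) mod 3; (1|3)=+1, (1|3)=+1; (−1)^{1·2·1}·(+1)^2·(+1)^1 = +1.
v=∞: -129030 < 0 and -1955 < 0  ⇒  (a,b)_∞ = -1.
v=59: a=59^0·(≡7), b=59^2·(≡35) mod 59; (7|59)=+1, (35|59)=+1; (−1)^{0·2·29}·(+1)^2·(+1)^0 = +1.
v=5: a=5^-1·(≡1), b=5^-3·(≡4) mod 5; (1|5)=+1, (4|5)=+1; (−1)^{-1·-3·2}·(+1)^-3·(+1)^-1 = +1.
v=29: a=29^0·(≡25), b=29^2·(≡15) mod 29; (25|29)=+1, (15|29)=-1; (−1)^{0·2·14}·(+1)^2·(-1)^0 = +1.
v=7: a=7^-2·(≡1), b=7^-6·(≡3) mod 7; (1|7)=+1, (3|7)=-1; (−1)^{-2·-6·3}·(+1)^-6·(-1)^-2 = +1.
v=11: a=11^1·(≡2), b=11^-2·(≡9) mod 11; (2|11)=-1, (9|11)=+1; (−1)^{1·-2·5}·(-1)^-2·(+1)^1 = +1.
(-129030, -1955 / ℚ) ramifies at {2, ∞}: a division algebra.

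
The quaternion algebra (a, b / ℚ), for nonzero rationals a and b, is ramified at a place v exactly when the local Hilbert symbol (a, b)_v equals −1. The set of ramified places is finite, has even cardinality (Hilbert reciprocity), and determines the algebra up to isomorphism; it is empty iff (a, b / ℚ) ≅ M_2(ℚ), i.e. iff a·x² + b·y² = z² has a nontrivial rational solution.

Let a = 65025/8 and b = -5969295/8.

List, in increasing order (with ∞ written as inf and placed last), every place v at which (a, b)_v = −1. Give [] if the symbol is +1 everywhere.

Mod squares: a ≡ 2, b ≡ -510. Check v ∈ {∞, 2, 3, 5, 17}.
v=∞: 2 > 0 and -510 < 0  ⇒  (a,b)_∞ = +1.
v=3: a=3^2·(≡2), b=3^5·(≡1) mod 3; (2|3)=-1, (1|3)=+1; (−1)^{2·5·1}·(-1)^5·(+1)^2 = -1.
v=5: a=5^2·(≡2), b=5^1·(≡2) mod 5; (2|5)=-1, (2|5)=-1; (−1)^{2·1·2}·(-1)^1·(-1)^2 = -1.
v=2: v_2(a)=-3, v_2(b)=-3; units ≡ 1, 1 (mod 8); ε·ε+αω+βω = 0·0+-3·0+-3·0 ≡ 0  ⇒  (a,b)_2 = +1.
v=17: a=17^2·(≡9), b=17^3·(≡16) mod 17; (9|17)=+1, (16|17)=+1; (−1)^{2·3·8}·(+1)^3·(+1)^2 = +1.
Ram(2, -510) = {3, 5}; no ℚ_3-point on the conic.

[3, 5]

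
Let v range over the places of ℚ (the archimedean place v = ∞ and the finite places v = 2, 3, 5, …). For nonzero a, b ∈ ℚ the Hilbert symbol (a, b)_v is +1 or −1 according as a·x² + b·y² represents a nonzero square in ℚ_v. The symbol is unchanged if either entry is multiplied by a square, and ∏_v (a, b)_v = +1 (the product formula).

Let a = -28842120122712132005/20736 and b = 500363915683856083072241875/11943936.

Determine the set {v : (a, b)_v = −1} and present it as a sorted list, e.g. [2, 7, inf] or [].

Mod squares: a ≡ -623645, b ≡ 143064163. Check v ∈ {∞, 2, 3, 5, 7, 11, 17, 23, 29, 31, 37}.
v=∞: -623645 < 0 and 143064163 > 0  ⇒  (a,b)_∞ = +1.
v=17: a=17^1·(≡16), b=17^1·(≡3) mod 17; (16|17)=+1, (3|17)=-1; (−1)^{1·1·8}·(+1)^1·(-1)^1 = -1.
v=7: a=7^4·(≡5), b=7^4·(≡2) mod 7; (5|7)=-1, (2|7)=+1; (−1)^{4·4·3}·(-1)^4·(+1)^4 = +1.
v=2: v_2(a)=-8, v_2(b)=-14; units ≡ 3, 3 (mod 8); ε·ε+αω+βω = 1·1+-8·1+-14·1 ≡ 1  ⇒  (a,b)_2 = -1.
v=3: a=3^-4·(≡1), b=3^-6·(≡1) mod 3; (1|3)=+1, (1|3)=+1; (−1)^{-4·-6·1}·(+1)^-6·(+1)^-4 = +1.
v=31: a=31^2·(≡29), b=31^3·(≡29) mod 31; (29|31)=-1, (29|31)=-1; (−1)^{2·3·15}·(-1)^3·(-1)^2 = -1.
v=29: a=29^1·(≡6), b=29^1·(≡7) mod 29; (6|29)=+1, (7|29)=+1; (−1)^{1·1·14}·(+1)^1·(+1)^1 = +1.
v=37: a=37^2·(≡9), b=37^3·(≡27) mod 37; (9|37)=+1, (27|37)=+1; (−1)^{2·3·18}·(+1)^3·(+1)^2 = +1.
v=5: a=5^1·(≡4), b=5^4·(≡2) mod 5; (4|5)=+1, (2|5)=-1; (−1)^{1·4·2}·(+1)^4·(-1)^1 = -1.
v=23: a=23^1·(≡1), b=23^1·(≡19) mod 23; (1|23)=+1, (19|23)=-1; (−1)^{1·1·11}·(+1)^1·(-1)^1 = +1.
v=11: a=11^5·(≡6), b=11^7·(≡4) mod 11; (6|11)=-1, (4|11)=+1; (−1)^{5·7·5}·(-1)^7·(+1)^5 = +1.
|Ram(-623645, 143064163)| = 4, even; anisotropic at {2, 5, 17, 31}.

[2, 5, 17, 31]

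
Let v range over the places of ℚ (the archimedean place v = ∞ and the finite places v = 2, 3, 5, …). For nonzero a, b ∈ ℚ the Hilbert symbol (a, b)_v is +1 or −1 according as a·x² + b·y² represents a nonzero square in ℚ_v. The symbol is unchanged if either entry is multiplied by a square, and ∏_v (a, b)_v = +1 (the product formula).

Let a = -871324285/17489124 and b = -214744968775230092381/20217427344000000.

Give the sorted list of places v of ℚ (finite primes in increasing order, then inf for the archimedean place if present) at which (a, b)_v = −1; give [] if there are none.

[2, 29, 37, inf]

(a, b) ≡ (-5365, -29) mod (ℚ^×)²; places V = {2, 3, 5, 7, 13, 17, 29, 31, 37, 41, ∞}.
(a,b)_29: α=1, u≡19; β=5, v≡4 (mod 29); (19|29)=-1, (4|29)=+1; sign (−1)^0·-1^5·+1^1 = -1.
(a,b)_17: α=-2, u≡3; β=-4, v≡7 (mod 17); (3|17)=-1, (7|17)=-1; sign (−1)^0·-1^-4·-1^-2 = +1.
(a,b)_31: α=2, u≡21; β=4, v≡25 (mod 31); (21|31)=-1, (25|31)=+1; sign (−1)^0·-1^4·+1^2 = +1.
(a,b)_37: α=1, u≡11; β=2, v≡15 (mod 37); (11|37)=+1, (15|37)=-1; sign (−1)^0·+1^2·-1^1 = -1.
(a,b)_2: α=-2, β=-10; u≡3, v≡3 (mod 8); ε(u)ε(v)=1·1, αω(v)=-2·1, βω(u)=-10·1; sum ≡ 1  ⇒  -1.
(a,b)_13: α=2, u≡3; β=2, v≡3 (mod 13); (3|13)=+1, (3|13)=+1; sign (−1)^0·+1^2·+1^2 = +1.
(a,b)_5: α=1, u≡2; β=-6, v≡4 (mod 5); (2|5)=-1, (4|5)=+1; sign (−1)^0·-1^-6·+1^1 = +1.
(a,b)_3: α=-2, u≡2; β=-2, v≡1 (mod 3); (2|3)=-1, (1|3)=+1; sign (−1)^0·-1^-2·+1^-2 = +1.
(a,b)_∞: sgn(-5365)=−, sgn(-29)=−, so -1.
(a,b)_7: α=0, u≡4; β=2, v≡6 (mod 7); (4|7)=+1, (6|7)=-1; sign (−1)^0·+1^2·-1^0 = +1.
(a,b)_41: α=-2, u≡28; β=-2, v≡26 (mod 41); (28|41)=-1, (26|41)=-1; sign (−1)^0·-1^-2·-1^-2 = +1.
|Ram(-5365, -29)| = 4, even; anisotropic at {2, 29, 37, ∞}.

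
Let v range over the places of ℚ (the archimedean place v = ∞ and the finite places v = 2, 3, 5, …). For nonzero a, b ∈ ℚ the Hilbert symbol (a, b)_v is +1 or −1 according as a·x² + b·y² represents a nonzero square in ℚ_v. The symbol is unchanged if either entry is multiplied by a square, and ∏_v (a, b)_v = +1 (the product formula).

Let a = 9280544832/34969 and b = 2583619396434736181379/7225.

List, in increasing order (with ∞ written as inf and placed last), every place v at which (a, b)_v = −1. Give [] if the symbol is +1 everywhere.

[13, 37]

Mod squares: a ≡ 16112057, b ≡ 9139. Check v ∈ {∞, 2, 3, 5, 11, 13, 17, 19, 37, 41, 43}.
v=41: a=41^1·(≡4), b=41^2·(≡20) mod 41; (4|41)=+1, (20|41)=+1; (−1)^{1·2·20}·(+1)^2·(+1)^1 = +1.
v=43: a=43^1·(≡25), b=43^2·(≡17) mod 43; (25|43)=+1, (17|43)=+1; (−1)^{1·2·21}·(+1)^2·(+1)^1 = +1.
v=5: a=5^0·(≡3), b=5^-2·(≡1) mod 5; (3|5)=-1, (1|5)=+1; (−1)^{0·-2·2}·(-1)^-2·(+1)^0 = +1.
v=37: a=37^1·(≡5), b=37^3·(≡7) mod 37; (5|37)=-1, (7|37)=+1; (−1)^{1·3·18}·(-1)^3·(+1)^1 = -1.
v=17: a=17^-2·(≡16), b=17^-2·(≡14) mod 17; (16|17)=+1, (14|17)=-1; (−1)^{-2·-2·8}·(+1)^-2·(-1)^-2 = +1.
v=∞: 16112057 > 0 and 9139 > 0  ⇒  (a,b)_∞ = +1.
v=19: a=19^1·(≡3), b=19^3·(≡9) mod 19; (3|19)=-1, (9|19)=+1; (−1)^{1·3·9}·(-1)^3·(+1)^1 = +1.
v=11: a=11^-2·(≡3), b=11^2·(≡5) mod 11; (3|11)=+1, (5|11)=+1; (−1)^{-2·2·5}·(+1)^2·(+1)^-2 = +1.
v=3: a=3^2·(≡2), b=3^2·(≡1) mod 3; (2|3)=-1, (1|3)=+1; (−1)^{2·2·1}·(-1)^2·(+1)^2 = +1.
v=13: a=13^1·(≡7), b=13^3·(≡12) mod 13; (7|13)=-1, (12|13)=+1; (−1)^{1·3·6}·(-1)^3·(+1)^1 = -1.
v=2: v_2(a)=6, v_2(b)=0; units ≡ 1, 3 (mod 8); ε·ε+αω+βω = 0·1+6·1+0·0 ≡ 0  ⇒  (a,b)_2 = +1.
(16112057, 9139 / ℚ) ramifies at {13, 37}: a division algebra.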